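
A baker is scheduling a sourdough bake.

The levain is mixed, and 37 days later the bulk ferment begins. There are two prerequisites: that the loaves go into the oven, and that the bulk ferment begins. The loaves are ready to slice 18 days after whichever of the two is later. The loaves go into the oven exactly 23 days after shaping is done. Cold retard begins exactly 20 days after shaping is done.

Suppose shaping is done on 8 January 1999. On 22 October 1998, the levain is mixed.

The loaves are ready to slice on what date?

18 February 1999

Shaping is done: Jan 8, 1999.
The loaves go into the oven: Jan 8, 1999 + 23 days = Jan 31, 1999.
The levain is mixed: Oct 22, 1998.
The bulk ferment begins: Oct 22, 1998 + 37 days = Nov 28, 1998.
Both prerequisites met — the loaves go into the oven (Jan 31, 1999), the bulk ferment begins (Nov 28, 1998); the later is Jan 31, 1999.
The loaves are ready to slice: Jan 31, 1999 + 18 days = Feb 18, 1999.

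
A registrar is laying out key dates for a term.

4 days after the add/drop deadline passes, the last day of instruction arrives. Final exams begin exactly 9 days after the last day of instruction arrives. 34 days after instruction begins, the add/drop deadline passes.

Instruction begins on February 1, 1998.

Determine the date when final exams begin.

March 20, 1998

Instruction begins: Feb 1, 1998.
The add/drop deadline passes: Feb 1, 1998 + 34 days = Mar 7, 1998.
The last day of instruction arrives: Mar 7, 1998 + 4 days = Mar 11, 1998.
Final exams begin: Mar 11, 1998 + 9 days = Mar 20, 1998.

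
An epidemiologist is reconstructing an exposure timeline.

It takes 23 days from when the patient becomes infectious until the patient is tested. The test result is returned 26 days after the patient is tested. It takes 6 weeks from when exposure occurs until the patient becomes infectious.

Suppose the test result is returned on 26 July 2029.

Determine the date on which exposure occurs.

The test result is returned: Jul 26, 2029.
The patient is tested: Jul 26, 2029 − 26 days = Jun 30, 2029.
The patient becomes infectious: Jun 30, 2029 − 23 days = Jun 7, 2029.
Exposure occurs: Jun 7, 2029 − 6 weeks = Apr 26, 2029.

26 April 2029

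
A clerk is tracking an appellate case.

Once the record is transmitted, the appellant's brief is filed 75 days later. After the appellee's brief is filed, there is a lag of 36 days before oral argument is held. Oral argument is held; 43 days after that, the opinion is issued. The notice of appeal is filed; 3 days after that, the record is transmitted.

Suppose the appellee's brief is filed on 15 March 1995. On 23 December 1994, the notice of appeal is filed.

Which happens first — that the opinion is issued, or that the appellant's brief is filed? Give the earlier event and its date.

The appellant's brief is filed — 11 March 1995

The appellee's brief is filed: Mar 15, 1995.
Oral argument is held: Mar 15, 1995 + 36 days = Apr 20, 1995.
The opinion is issued: Apr 20, 1995 + 43 days = Jun 2, 1995.
The notice of appeal is filed: Dec 23, 1994.
The record is transmitted: Dec 23, 1994 + 3 days = Dec 26, 1994.
The appellant's brief is filed: Dec 26, 1994 + 75 days = Mar 11, 1995.
Comparing: the opinion is issued on Jun 2, 1995 vs the appellant's brief is filed on Mar 11, 1995. Earlier: the appellant's brief is filed.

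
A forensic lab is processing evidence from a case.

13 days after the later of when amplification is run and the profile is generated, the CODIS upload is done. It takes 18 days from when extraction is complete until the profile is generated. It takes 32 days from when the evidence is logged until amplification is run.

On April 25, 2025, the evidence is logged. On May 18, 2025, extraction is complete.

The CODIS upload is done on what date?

June 18, 2025

The evidence is logged: Apr 25, 2025.
Amplification is run: Apr 25, 2025 + 32 days = May 27, 2025.
Extraction is complete: May 18, 2025.
The profile is generated: May 18, 2025 + 18 days = Jun 5, 2025.
Both prerequisites met — amplification is run (May 27, 2025), the profile is generated (Jun 5, 2025); the later is Jun 5, 2025.
The CODIS upload is done: Jun 5, 2025 + 13 days = Jun 18, 2025.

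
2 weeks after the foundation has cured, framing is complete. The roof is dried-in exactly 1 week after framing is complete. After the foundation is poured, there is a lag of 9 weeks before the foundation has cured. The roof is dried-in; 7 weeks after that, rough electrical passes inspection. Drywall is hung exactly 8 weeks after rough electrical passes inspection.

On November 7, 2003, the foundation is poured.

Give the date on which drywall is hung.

The foundation is poured: Nov 7, 2003.
The foundation has cured: Nov 7, 2003 + 9 weeks = Jan 9, 2004.
Framing is complete: Jan 9, 2004 + 2 weeks = Jan 23, 2004.
The roof is dried-in: Jan 23, 2004 + 1 week = Jan 30, 2004.
Rough electrical passes inspection: Jan 30, 2004 + 7 weeks = Mar 19, 2004.
Drywall is hung: Mar 19, 2004 + 8 weeks = May 14, 2004.

May 14, 2004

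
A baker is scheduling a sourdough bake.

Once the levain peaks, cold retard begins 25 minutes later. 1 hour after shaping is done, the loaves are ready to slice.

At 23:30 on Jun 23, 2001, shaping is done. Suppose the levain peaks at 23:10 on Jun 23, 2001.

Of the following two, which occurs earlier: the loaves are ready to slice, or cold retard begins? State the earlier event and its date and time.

Shaping is done: 23:30 Jun 23, 2001.
The loaves are ready to slice: 23:30 Jun 23, 2001 + 1h = 00:30 Jun 24, 2001.
The levain peaks: 23:10 Jun 23, 2001.
Cold retard begins: 23:10 Jun 23, 2001 + 25m = 23:35 Jun 23, 2001.
Comparing: the loaves are ready to slice at 00:30 Jun 24, 2001 vs cold retard begins at 23:35 Jun 23, 2001. Earlier: cold retard begins.

Cold retard begins — 23:35 on Jun 23, 2001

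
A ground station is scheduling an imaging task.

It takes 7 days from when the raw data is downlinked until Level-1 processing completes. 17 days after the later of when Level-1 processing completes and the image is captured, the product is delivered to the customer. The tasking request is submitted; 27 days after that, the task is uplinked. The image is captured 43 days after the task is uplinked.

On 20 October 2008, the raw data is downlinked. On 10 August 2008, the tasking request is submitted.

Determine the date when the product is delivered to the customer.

13 November 2008

The raw data is downlinked: Oct 20, 2008.
Level-1 processing completes: Oct 20, 2008 + 7 days = Oct 27, 2008.
The tasking request is submitted: Aug 10, 2008.
The task is uplinked: Aug 10, 2008 + 27 days = Sep 6, 2008.
The image is captured: Sep 6, 2008 + 43 days = Oct 19, 2008.
Both prerequisites met — Level-1 processing completes (Oct 27, 2008), the image is captured (Oct 19, 2008); the later is Oct 27, 2008.
The product is delivered to the customer: Oct 27, 2008 + 17 days = Nov 13, 2008.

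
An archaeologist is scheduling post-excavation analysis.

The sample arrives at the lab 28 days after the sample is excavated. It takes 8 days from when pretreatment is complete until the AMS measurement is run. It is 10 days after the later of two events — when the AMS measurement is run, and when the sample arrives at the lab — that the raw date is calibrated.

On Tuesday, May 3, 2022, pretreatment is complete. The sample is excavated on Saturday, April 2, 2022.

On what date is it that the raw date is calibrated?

Saturday, May 21, 2022

Pretreatment is complete: May 3, 2022.
The AMS measurement is run: May 3, 2022 + 8 days = May 11, 2022.
The sample is excavated: Apr 2, 2022.
The sample arrives at the lab: Apr 2, 2022 + 28 days = Apr 30, 2022.
Both prerequisites met — the AMS measurement is run (May 11, 2022), the sample arrives at the lab (Apr 30, 2022); the later is May 11, 2022.
The raw date is calibrated: May 11, 2022 + 10 days = May 21, 2022.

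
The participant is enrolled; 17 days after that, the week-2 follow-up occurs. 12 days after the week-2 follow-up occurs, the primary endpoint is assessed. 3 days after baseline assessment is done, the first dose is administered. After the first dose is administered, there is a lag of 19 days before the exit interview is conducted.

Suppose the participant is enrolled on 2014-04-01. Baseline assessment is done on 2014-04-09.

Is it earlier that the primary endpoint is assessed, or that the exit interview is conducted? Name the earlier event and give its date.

The participant is enrolled: Apr 1, 2014.
The week-2 follow-up occurs: Apr 1, 2014 + 17 days = Apr 18, 2014.
The primary endpoint is assessed: Apr 18, 2014 + 12 days = Apr 30, 2014.
Baseline assessment is done: Apr 9, 2014.
The first dose is administered: Apr 9, 2014 + 3 days = Apr 12, 2014.
The exit interview is conducted: Apr 12, 2014 + 19 days = May 1, 2014.
Comparing: the primary endpoint is assessed on Apr 30, 2014 vs the exit interview is conducted on May 1, 2014. Earlier: the primary endpoint is assessed.

The primary endpoint is assessed — 2014-04-30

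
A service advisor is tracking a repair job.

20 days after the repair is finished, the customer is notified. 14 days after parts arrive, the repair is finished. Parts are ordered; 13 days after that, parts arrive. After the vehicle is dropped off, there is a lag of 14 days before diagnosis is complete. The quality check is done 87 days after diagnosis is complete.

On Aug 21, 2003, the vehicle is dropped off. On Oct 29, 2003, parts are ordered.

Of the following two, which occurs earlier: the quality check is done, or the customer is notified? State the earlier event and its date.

The vehicle is dropped off: Aug 21, 2003.
Diagnosis is complete: Aug 21, 2003 + 14 days = Sep 4, 2003.
The quality check is done: Sep 4, 2003 + 87 days = Nov 30, 2003.
Parts are ordered: Oct 29, 2003.
Parts arrive: Oct 29, 2003 + 13 days = Nov 11, 2003.
The repair is finished: Nov 11, 2003 + 14 days = Nov 25, 2003.
The customer is notified: Nov 25, 2003 + 20 days = Dec 15, 2003.
Comparing: the quality check is done on Nov 30, 2003 vs the customer is notified on Dec 15, 2003. Earlier: the quality check is done.

The quality check is done — Nov 30, 2003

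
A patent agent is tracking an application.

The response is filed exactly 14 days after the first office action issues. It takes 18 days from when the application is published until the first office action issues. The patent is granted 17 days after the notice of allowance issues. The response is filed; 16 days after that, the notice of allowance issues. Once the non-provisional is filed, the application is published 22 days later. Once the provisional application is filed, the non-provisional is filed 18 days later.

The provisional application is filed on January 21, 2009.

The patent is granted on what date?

May 6, 2009

The provisional application is filed: Jan 21, 2009.
The non-provisional is filed: Jan 21, 2009 + 18 days = Feb 8, 2009.
The application is published: Feb 8, 2009 + 22 days = Mar 2, 2009.
The first office action issues: Mar 2, 2009 + 18 days = Mar 20, 2009.
The response is filed: Mar 20, 2009 + 14 days = Apr 3, 2009.
The notice of allowance issues: Apr 3, 2009 + 16 days = Apr 19, 2009.
The patent is granted: Apr 19, 2009 + 17 days = May 6, 2009.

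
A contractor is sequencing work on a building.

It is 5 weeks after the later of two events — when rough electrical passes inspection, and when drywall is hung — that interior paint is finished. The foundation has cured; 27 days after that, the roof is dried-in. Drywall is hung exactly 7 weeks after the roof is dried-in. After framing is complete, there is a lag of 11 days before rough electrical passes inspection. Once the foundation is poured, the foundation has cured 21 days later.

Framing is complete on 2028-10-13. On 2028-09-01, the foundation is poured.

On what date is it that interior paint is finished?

2029-01-11

Framing is complete: Oct 13, 2028.
Rough electrical passes inspection: Oct 13, 2028 + 11 days = Oct 24, 2028.
The foundation is poured: Sep 1, 2028.
The foundation has cured: Sep 1, 2028 + 21 days = Sep 22, 2028.
The roof is dried-in: Sep 22, 2028 + 27 days = Oct 19, 2028.
Drywall is hung: Oct 19, 2028 + 7 weeks = Dec 7, 2028.
Both prerequisites met — rough electrical passes inspection (Oct 24, 2028), drywall is hung (Dec 7, 2028); the later is Dec 7, 2028.
Interior paint is finished: Dec 7, 2028 + 5 weeks = Jan 11, 2029.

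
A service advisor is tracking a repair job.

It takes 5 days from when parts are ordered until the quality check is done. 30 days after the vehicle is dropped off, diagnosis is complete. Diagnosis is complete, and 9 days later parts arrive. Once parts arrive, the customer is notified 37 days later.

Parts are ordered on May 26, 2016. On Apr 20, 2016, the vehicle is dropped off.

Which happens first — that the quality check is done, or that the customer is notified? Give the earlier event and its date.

Parts are ordered: May 26, 2016.
The quality check is done: May 26, 2016 + 5 days = May 31, 2016.
The vehicle is dropped off: Apr 20, 2016.
Diagnosis is complete: Apr 20, 2016 + 30 days = May 20, 2016.
Parts arrive: May 20, 2016 + 9 days = May 29, 2016.
The customer is notified: May 29, 2016 + 37 days = Jul 5, 2016.
Comparing: the quality check is done on May 31, 2016 vs the customer is notified on Jul 5, 2016. Earlier: the quality check is done.

The quality check is done — May 31, 2016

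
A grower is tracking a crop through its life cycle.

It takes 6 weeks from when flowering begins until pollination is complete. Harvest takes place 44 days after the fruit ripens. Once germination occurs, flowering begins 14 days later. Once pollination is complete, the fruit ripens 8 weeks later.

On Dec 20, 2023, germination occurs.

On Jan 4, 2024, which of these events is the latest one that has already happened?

Germination occurs: Dec 20, 2023.
Flowering begins: Dec 20, 2023 + 14 days = Jan 3, 2024.
Pollination is complete: Jan 3, 2024 + 6 weeks = Feb 14, 2024.
The fruit ripens: Feb 14, 2024 + 8 weeks = Apr 10, 2024.
Harvest takes place: Apr 10, 2024 + 44 days = May 24, 2024.
Jan 4, 2024 falls between when flowering begins (Jan 3, 2024) and when pollination is complete (Feb 14, 2024).

Flowering begins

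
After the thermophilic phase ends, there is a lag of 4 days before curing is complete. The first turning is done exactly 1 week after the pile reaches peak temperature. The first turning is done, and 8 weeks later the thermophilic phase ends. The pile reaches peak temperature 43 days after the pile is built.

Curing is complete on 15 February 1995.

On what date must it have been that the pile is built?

Curing is complete: Feb 15, 1995.
The thermophilic phase ends: Feb 15, 1995 − 4 days = Feb 11, 1995.
The first turning is done: Feb 11, 1995 − 8 weeks = Dec 17, 1994.
The pile reaches peak temperature: Dec 17, 1994 − 1 week = Dec 10, 1994.
The pile is built: Dec 10, 1994 − 43 days = Oct 28, 1994.

28 October 1994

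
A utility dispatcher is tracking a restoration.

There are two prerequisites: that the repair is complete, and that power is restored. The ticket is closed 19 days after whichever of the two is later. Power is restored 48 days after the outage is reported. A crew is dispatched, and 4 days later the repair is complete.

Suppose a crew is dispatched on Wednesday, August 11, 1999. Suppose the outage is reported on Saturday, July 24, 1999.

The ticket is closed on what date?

A crew is dispatched: Aug 11, 1999.
The repair is complete: Aug 11, 1999 + 4 days = Aug 15, 1999.
The outage is reported: Jul 24, 1999.
Power is restored: Jul 24, 1999 + 48 days = Sep 10, 1999.
Both prerequisites met — the repair is complete (Aug 15, 1999), power is restored (Sep 10, 1999); the later is Sep 10, 1999.
The ticket is closed: Sep 10, 1999 + 19 days = Sep 29, 1999.

Wednesday, September 29, 1999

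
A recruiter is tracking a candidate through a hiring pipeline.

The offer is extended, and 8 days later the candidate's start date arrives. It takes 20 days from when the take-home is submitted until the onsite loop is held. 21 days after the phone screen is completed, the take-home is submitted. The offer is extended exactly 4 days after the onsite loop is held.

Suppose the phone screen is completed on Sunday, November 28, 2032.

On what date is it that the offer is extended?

Wednesday, January 12, 2033

The phone screen is completed: Nov 28, 2032.
The take-home is submitted: Nov 28, 2032 + 21 days = Dec 19, 2032.
The onsite loop is held: Dec 19, 2032 + 20 days = Jan 8, 2033.
The offer is extended: Jan 8, 2033 + 4 days = Jan 12, 2033.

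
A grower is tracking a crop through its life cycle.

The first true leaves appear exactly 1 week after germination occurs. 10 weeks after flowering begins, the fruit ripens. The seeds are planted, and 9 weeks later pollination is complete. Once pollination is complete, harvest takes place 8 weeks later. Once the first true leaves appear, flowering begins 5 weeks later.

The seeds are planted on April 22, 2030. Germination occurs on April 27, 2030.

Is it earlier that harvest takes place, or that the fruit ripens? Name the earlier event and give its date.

The seeds are planted: Apr 22, 2030.
Pollination is complete: Apr 22, 2030 + 9 weeks = Jun 24, 2030.
Harvest takes place: Jun 24, 2030 + 8 weeks = Aug 19, 2030.
Germination occurs: Apr 27, 2030.
The first true leaves appear: Apr 27, 2030 + 1 week = May 4, 2030.
Flowering begins: May 4, 2030 + 5 weeks = Jun 8, 2030.
The fruit ripens: Jun 8, 2030 + 10 weeks = Aug 17, 2030.
Comparing: harvest takes place on Aug 19, 2030 vs the fruit ripens on Aug 17, 2030. Earlier: the fruit ripens.

The fruit ripens — August 17, 2030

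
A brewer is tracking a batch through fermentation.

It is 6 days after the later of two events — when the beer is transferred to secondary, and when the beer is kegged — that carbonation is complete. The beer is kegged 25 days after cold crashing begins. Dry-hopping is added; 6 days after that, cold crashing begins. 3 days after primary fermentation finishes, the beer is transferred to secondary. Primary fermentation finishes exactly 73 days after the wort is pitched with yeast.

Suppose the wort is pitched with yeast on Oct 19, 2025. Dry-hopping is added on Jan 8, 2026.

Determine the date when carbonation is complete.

The wort is pitched with yeast: Oct 19, 2025.
Primary fermentation finishes: Oct 19, 2025 + 73 days = Dec 31, 2025.
The beer is transferred to secondary: Dec 31, 2025 + 3 days = Jan 3, 2026.
Dry-hopping is added: Jan 8, 2026.
Cold crashing begins: Jan 8, 2026 + 6 days = Jan 14, 2026.
The beer is kegged: Jan 14, 2026 + 25 days = Feb 8, 2026.
Both prerequisites met — the beer is transferred to secondary (Jan 3, 2026), the beer is kegged (Feb 8, 2026); the later is Feb 8, 2026.
Carbonation is complete: Feb 8, 2026 + 6 days = Feb 14, 2026.

Feb 14, 2026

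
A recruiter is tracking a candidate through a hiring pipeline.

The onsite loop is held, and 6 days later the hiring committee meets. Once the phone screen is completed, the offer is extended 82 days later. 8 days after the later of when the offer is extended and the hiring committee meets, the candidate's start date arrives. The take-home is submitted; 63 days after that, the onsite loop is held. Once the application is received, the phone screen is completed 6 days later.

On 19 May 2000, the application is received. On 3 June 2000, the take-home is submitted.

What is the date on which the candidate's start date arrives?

23 August 2000

The application is received: May 19, 2000.
The phone screen is completed: May 19, 2000 + 6 days = May 25, 2000.
The offer is extended: May 25, 2000 + 82 days = Aug 15, 2000.
The take-home is submitted: Jun 3, 2000.
The onsite loop is held: Jun 3, 2000 + 63 days = Aug 5, 2000.
The hiring committee meets: Aug 5, 2000 + 6 days = Aug 11, 2000.
Both prerequisites met — the offer is extended (Aug 15, 2000), the hiring committee meets (Aug 11, 2000); the later is Aug 15, 2000.
The candidate's start date arrives: Aug 15, 2000 + 8 days = Aug 23, 2000.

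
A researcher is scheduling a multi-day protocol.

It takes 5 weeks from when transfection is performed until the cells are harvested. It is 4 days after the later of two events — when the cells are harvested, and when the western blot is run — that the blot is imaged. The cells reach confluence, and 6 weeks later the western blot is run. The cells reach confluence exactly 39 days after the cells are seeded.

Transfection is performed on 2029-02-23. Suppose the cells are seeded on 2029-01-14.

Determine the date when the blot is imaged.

Transfection is performed: Feb 23, 2029.
The cells are harvested: Feb 23, 2029 + 5 weeks = Mar 30, 2029.
The cells are seeded: Jan 14, 2029.
The cells reach confluence: Jan 14, 2029 + 39 days = Feb 22, 2029.
The western blot is run: Feb 22, 2029 + 6 weeks = Apr 5, 2029.
Both prerequisites met — the cells are harvested (Mar 30, 2029), the western blot is run (Apr 5, 2029); the later is Apr 5, 2029.
The blot is imaged: Apr 5, 2029 + 4 days = Apr 9, 2029.

2029-04-09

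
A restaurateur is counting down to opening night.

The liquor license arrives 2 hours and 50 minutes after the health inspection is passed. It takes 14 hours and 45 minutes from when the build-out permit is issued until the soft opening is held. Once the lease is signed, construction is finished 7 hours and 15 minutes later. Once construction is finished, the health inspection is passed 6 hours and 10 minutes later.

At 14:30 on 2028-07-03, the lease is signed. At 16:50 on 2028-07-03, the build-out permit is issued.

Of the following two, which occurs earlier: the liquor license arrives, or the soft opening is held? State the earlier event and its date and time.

The liquor license arrives — 06:45 on 2028-07-04

The lease is signed: 14:30 Jul 3, 2028.
Construction is finished: 14:30 Jul 3, 2028 + 7h15m = 21:45 Jul 3, 2028.
The health inspection is passed: 21:45 Jul 3, 2028 + 6h10m = 03:55 Jul 4, 2028.
The liquor license arrives: 03:55 Jul 4, 2028 + 2h50m = 06:45 Jul 4, 2028.
The build-out permit is issued: 16:50 Jul 3, 2028.
The soft opening is held: 16:50 Jul 3, 2028 + 14h45m = 07:35 Jul 4, 2028.
Comparing: the liquor license arrives at 06:45 Jul 4, 2028 vs the soft opening is held at 07:35 Jul 4, 2028. Earlier: the liquor license arrives.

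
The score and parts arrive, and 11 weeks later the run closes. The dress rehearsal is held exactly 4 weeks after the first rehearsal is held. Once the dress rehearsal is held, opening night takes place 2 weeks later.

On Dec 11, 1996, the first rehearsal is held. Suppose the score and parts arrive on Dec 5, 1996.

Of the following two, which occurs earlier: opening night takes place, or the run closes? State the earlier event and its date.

The first rehearsal is held: Dec 11, 1996.
The dress rehearsal is held: Dec 11, 1996 + 4 weeks = Jan 8, 1997.
Opening night takes place: Jan 8, 1997 + 2 weeks = Jan 22, 1997.
The score and parts arrive: Dec 5, 1996.
The run closes: Dec 5, 1996 + 11 weeks = Feb 20, 1997.
Comparing: opening night takes place on Jan 22, 1997 vs the run closes on Feb 20, 1997. Earlier: opening night takes place.

Opening night takes place — Jan 22, 1997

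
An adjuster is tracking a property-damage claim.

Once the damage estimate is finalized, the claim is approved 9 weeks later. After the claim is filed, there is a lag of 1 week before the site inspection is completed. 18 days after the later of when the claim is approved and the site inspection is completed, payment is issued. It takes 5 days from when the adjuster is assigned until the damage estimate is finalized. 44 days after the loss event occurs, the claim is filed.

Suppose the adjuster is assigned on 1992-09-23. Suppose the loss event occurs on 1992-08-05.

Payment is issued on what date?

The adjuster is assigned: Sep 23, 1992.
The damage estimate is finalized: Sep 23, 1992 + 5 days = Sep 28, 1992.
The claim is approved: Sep 28, 1992 + 9 weeks = Nov 30, 1992.
The loss event occurs: Aug 5, 1992.
The claim is filed: Aug 5, 1992 + 44 days = Sep 18, 1992.
The site inspection is completed: Sep 18, 1992 + 1 week = Sep 25, 1992.
Both prerequisites met — the claim is approved (Nov 30, 1992), the site inspection is completed (Sep 25, 1992); the later is Nov 30, 1992.
Payment is issued: Nov 30, 1992 + 18 days = Dec 18, 1992.

1992-12-18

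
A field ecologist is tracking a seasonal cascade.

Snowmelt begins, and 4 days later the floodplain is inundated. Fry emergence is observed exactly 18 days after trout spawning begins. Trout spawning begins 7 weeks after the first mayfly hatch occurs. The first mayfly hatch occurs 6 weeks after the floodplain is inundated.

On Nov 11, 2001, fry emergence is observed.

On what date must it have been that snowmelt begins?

Jul 21, 2001

Fry emergence is observed: Nov 11, 2001.
Trout spawning begins: Nov 11, 2001 − 18 days = Oct 24, 2001.
The first mayfly hatch occurs: Oct 24, 2001 − 7 weeks = Sep 5, 2001.
The floodplain is inundated: Sep 5, 2001 − 6 weeks = Jul 25, 2001.
Snowmelt begins: Jul 25, 2001 − 4 days = Jul 21, 2001.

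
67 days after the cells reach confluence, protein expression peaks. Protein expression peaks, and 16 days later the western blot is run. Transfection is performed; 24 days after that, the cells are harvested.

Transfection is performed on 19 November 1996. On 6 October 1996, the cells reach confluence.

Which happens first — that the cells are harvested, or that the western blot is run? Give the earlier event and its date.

Transfection is performed: Nov 19, 1996.
The cells are harvested: Nov 19, 1996 + 24 days = Dec 13, 1996.
The cells reach confluence: Oct 6, 1996.
Protein expression peaks: Oct 6, 1996 + 67 days = Dec 12, 1996.
The western blot is run: Dec 12, 1996 + 16 days = Dec 28, 1996.
Comparing: the cells are harvested on Dec 13, 1996 vs the western blot is run on Dec 28, 1996. Earlier: the cells are harvested.

The cells are harvested — 13 December 1996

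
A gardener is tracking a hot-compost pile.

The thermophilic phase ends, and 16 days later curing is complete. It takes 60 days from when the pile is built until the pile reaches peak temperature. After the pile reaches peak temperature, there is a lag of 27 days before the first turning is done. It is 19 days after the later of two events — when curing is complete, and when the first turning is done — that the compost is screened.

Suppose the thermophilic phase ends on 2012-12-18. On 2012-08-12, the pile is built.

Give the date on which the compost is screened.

The thermophilic phase ends: Dec 18, 2012.
Curing is complete: Dec 18, 2012 + 16 days = Jan 3, 2013.
The pile is built: Aug 12, 2012.
The pile reaches peak temperature: Aug 12, 2012 + 60 days = Oct 11, 2012.
The first turning is done: Oct 11, 2012 + 27 days = Nov 7, 2012.
Both prerequisites met — curing is complete (Jan 3, 2013), the first turning is done (Nov 7, 2012); the later is Jan 3, 2013.
The compost is screened: Jan 3, 2013 + 19 days = Jan 22, 2013.

2013-01-22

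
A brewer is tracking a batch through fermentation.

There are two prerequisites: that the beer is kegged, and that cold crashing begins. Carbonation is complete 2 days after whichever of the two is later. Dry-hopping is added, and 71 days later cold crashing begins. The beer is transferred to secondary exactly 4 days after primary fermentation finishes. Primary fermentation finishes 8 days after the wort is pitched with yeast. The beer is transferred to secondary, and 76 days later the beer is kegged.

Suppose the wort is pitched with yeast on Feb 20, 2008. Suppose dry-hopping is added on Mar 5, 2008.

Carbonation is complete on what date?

The wort is pitched with yeast: Feb 20, 2008.
Primary fermentation finishes: Feb 20, 2008 + 8 days = Feb 28, 2008.
The beer is transferred to secondary: Feb 28, 2008 + 4 days = Mar 3, 2008.
The beer is kegged: Mar 3, 2008 + 76 days = May 18, 2008.
Dry-hopping is added: Mar 5, 2008.
Cold crashing begins: Mar 5, 2008 + 71 days = May 15, 2008.
Both prerequisites met — the beer is kegged (May 18, 2008), cold crashing begins (May 15, 2008); the later is May 18, 2008.
Carbonation is complete: May 18, 2008 + 2 days = May 20, 2008.

May 20, 2008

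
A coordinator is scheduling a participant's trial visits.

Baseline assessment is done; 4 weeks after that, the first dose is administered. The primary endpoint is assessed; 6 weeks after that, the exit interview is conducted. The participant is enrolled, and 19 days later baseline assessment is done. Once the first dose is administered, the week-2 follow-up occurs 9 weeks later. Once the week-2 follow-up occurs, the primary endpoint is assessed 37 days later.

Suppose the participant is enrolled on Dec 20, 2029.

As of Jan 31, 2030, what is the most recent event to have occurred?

The participant is enrolled: Dec 20, 2029.
Baseline assessment is done: Dec 20, 2029 + 19 days = Jan 8, 2030.
The first dose is administered: Jan 8, 2030 + 4 weeks = Feb 5, 2030.
The week-2 follow-up occurs: Feb 5, 2030 + 9 weeks = Apr 9, 2030.
The primary endpoint is assessed: Apr 9, 2030 + 37 days = May 16, 2030.
The exit interview is conducted: May 16, 2030 + 6 weeks = Jun 27, 2030.
Jan 31, 2030 falls between when baseline assessment is done (Jan 8, 2030) and when the first dose is administered (Feb 5, 2030).

Baseline assessment is done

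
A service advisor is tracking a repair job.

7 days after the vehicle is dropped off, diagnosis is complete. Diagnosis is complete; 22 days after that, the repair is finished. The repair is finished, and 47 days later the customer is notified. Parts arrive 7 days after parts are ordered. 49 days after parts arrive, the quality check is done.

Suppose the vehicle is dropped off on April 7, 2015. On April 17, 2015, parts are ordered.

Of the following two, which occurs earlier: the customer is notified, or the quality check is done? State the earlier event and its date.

The vehicle is dropped off: Apr 7, 2015.
Diagnosis is complete: Apr 7, 2015 + 7 days = Apr 14, 2015.
The repair is finished: Apr 14, 2015 + 22 days = May 6, 2015.
The customer is notified: May 6, 2015 + 47 days = Jun 22, 2015.
Parts are ordered: Apr 17, 2015.
Parts arrive: Apr 17, 2015 + 7 days = Apr 24, 2015.
The quality check is done: Apr 24, 2015 + 49 days = Jun 12, 2015.
Comparing: the customer is notified on Jun 22, 2015 vs the quality check is done on Jun 12, 2015. Earlier: the quality check is done.

The quality check is done — June 12, 2015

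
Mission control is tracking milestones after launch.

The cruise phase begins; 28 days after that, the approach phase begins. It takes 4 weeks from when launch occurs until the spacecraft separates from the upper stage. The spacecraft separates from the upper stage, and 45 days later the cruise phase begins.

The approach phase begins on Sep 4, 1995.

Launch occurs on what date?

May 26, 1995

The approach phase begins: Sep 4, 1995.
The cruise phase begins: Sep 4, 1995 − 28 days = Aug 7, 1995.
The spacecraft separates from the upper stage: Aug 7, 1995 − 45 days = Jun 23, 1995.
Launch occurs: Jun 23, 1995 − 4 weeks = May 26, 1995.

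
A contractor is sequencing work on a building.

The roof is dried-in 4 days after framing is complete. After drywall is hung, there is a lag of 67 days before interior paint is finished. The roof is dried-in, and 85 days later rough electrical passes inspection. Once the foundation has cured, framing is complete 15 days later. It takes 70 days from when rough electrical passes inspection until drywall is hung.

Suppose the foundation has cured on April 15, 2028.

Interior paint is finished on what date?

December 12, 2028

The foundation has cured: Apr 15, 2028.
Framing is complete: Apr 15, 2028 + 15 days = Apr 30, 2028.
The roof is dried-in: Apr 30, 2028 + 4 days = May 4, 2028.
Rough electrical passes inspection: May 4, 2028 + 85 days = Jul 28, 2028.
Drywall is hung: Jul 28, 2028 + 70 days = Oct 6, 2028.
Interior paint is finished: Oct 6, 2028 + 67 days = Dec 12, 2028.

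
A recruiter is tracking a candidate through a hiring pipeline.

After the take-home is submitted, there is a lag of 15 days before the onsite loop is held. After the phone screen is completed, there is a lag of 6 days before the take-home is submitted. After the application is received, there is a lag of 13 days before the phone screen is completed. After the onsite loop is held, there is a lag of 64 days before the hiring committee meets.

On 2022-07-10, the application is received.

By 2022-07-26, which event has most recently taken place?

The application is received: Jul 10, 2022.
The phone screen is completed: Jul 10, 2022 + 13 days = Jul 23, 2022.
The take-home is submitted: Jul 23, 2022 + 6 days = Jul 29, 2022.
The onsite loop is held: Jul 29, 2022 + 15 days = Aug 13, 2022.
The hiring committee meets: Aug 13, 2022 + 64 days = Oct 16, 2022.
Jul 26, 2022 falls between when the phone screen is completed (Jul 23, 2022) and when the take-home is submitted (Jul 29, 2022).

The phone screen is completed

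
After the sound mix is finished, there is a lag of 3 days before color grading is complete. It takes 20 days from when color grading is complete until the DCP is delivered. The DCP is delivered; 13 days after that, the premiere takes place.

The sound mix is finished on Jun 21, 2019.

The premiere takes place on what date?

Jul 27, 2019

The sound mix is finished: Jun 21, 2019.
Color grading is complete: Jun 21, 2019 + 3 days = Jun 24, 2019.
The DCP is delivered: Jun 24, 2019 + 20 days = Jul 14, 2019.
The premiere takes place: Jul 14, 2019 + 13 days = Jul 27, 2019.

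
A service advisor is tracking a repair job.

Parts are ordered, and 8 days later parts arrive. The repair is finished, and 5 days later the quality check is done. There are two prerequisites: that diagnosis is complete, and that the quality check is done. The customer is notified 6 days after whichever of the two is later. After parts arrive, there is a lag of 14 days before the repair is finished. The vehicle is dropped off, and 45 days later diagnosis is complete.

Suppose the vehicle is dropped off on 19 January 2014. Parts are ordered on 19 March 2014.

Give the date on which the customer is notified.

21 April 2014

The vehicle is dropped off: Jan 19, 2014.
Diagnosis is complete: Jan 19, 2014 + 45 days = Mar 5, 2014.
Parts are ordered: Mar 19, 2014.
Parts arrive: Mar 19, 2014 + 8 days = Mar 27, 2014.
The repair is finished: Mar 27, 2014 + 14 days = Apr 10, 2014.
The quality check is done: Apr 10, 2014 + 5 days = Apr 15, 2014.
Both prerequisites met — diagnosis is complete (Mar 5, 2014), the quality check is done (Apr 15, 2014); the later is Apr 15, 2014.
The customer is notified: Apr 15, 2014 + 6 days = Apr 21, 2014.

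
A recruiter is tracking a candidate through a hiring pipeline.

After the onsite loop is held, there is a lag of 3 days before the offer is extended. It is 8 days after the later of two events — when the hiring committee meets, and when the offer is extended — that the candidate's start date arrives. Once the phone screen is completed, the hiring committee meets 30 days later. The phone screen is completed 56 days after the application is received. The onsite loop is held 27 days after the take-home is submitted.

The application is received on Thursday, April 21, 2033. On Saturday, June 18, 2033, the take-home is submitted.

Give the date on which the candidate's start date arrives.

Tuesday, July 26, 2033

The application is received: Apr 21, 2033.
The phone screen is completed: Apr 21, 2033 + 56 days = Jun 16, 2033.
The hiring committee meets: Jun 16, 2033 + 30 days = Jul 16, 2033.
The take-home is submitted: Jun 18, 2033.
The onsite loop is held: Jun 18, 2033 + 27 days = Jul 15, 2033.
The offer is extended: Jul 15, 2033 + 3 days = Jul 18, 2033.
Both prerequisites met — the hiring committee meets (Jul 16, 2033), the offer is extended (Jul 18, 2033); the later is Jul 18, 2033.
The candidate's start date arrives: Jul 18, 2033 + 8 days = Jul 26, 2033.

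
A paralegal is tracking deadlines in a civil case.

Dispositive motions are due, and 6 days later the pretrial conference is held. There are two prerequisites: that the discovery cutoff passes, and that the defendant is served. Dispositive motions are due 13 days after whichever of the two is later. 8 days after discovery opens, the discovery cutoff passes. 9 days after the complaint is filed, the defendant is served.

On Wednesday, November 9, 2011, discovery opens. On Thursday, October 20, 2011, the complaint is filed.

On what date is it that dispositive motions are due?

Discovery opens: Nov 9, 2011.
The discovery cutoff passes: Nov 9, 2011 + 8 days = Nov 17, 2011.
The complaint is filed: Oct 20, 2011.
The defendant is served: Oct 20, 2011 + 9 days = Oct 29, 2011.
Both prerequisites met — the discovery cutoff passes (Nov 17, 2011), the defendant is served (Oct 29, 2011); the later is Nov 17, 2011.
Dispositive motions are due: Nov 17, 2011 + 13 days = Nov 30, 2011.

Wednesday, November 30, 2011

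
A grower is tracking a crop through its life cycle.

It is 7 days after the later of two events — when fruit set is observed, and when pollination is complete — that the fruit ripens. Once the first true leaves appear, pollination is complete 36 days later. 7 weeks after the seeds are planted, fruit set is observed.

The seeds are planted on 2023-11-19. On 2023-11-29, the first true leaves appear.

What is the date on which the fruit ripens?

The seeds are planted: Nov 19, 2023.
Fruit set is observed: Nov 19, 2023 + 7 weeks = Jan 7, 2024.
The first true leaves appear: Nov 29, 2023.
Pollination is complete: Nov 29, 2023 + 36 days = Jan 4, 2024.
Both prerequisites met — fruit set is observed (Jan 7, 2024), pollination is complete (Jan 4, 2024); the later is Jan 7, 2024.
The fruit ripens: Jan 7, 2024 + 7 days = Jan 14, 2024.

2024-01-14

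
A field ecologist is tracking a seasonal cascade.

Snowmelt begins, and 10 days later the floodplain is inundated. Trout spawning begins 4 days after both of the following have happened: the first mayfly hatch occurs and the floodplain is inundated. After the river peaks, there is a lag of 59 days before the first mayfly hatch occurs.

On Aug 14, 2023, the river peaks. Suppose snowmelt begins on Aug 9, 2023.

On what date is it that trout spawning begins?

The river peaks: Aug 14, 2023.
The first mayfly hatch occurs: Aug 14, 2023 + 59 days = Oct 12, 2023.
Snowmelt begins: Aug 9, 2023.
The floodplain is inundated: Aug 9, 2023 + 10 days = Aug 19, 2023.
Both prerequisites met — the first mayfly hatch occurs (Oct 12, 2023), the floodplain is inundated (Aug 19, 2023); the later is Oct 12, 2023.
Trout spawning begins: Oct 12, 2023 + 4 days = Oct 16, 2023.

Oct 16, 2023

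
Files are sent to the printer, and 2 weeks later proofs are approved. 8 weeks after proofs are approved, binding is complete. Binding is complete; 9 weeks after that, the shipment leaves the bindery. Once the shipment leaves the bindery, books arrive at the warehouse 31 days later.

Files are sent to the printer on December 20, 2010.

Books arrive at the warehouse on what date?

Files are sent to the printer: Dec 20, 2010.
Proofs are approved: Dec 20, 2010 + 2 weeks = Jan 3, 2011.
Binding is complete: Jan 3, 2011 + 8 weeks = Feb 28, 2011.
The shipment leaves the bindery: Feb 28, 2011 + 9 weeks = May 2, 2011.
Books arrive at the warehouse: May 2, 2011 + 31 days = Jun 2, 2011.

June 2, 2011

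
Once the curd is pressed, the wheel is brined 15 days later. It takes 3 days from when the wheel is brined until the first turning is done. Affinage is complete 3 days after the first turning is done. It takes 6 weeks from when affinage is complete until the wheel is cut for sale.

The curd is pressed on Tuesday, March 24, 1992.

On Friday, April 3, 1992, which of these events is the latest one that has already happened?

The curd is pressed: Mar 24, 1992.
The wheel is brined: Mar 24, 1992 + 15 days = Apr 8, 1992.
The first turning is done: Apr 8, 1992 + 3 days = Apr 11, 1992.
Affinage is complete: Apr 11, 1992 + 3 days = Apr 14, 1992.
The wheel is cut for sale: Apr 14, 1992 + 6 weeks = May 26, 1992.
Apr 3, 1992 falls between when the curd is pressed (Mar 24, 1992) and when the wheel is brined (Apr 8, 1992).

The curd is pressed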